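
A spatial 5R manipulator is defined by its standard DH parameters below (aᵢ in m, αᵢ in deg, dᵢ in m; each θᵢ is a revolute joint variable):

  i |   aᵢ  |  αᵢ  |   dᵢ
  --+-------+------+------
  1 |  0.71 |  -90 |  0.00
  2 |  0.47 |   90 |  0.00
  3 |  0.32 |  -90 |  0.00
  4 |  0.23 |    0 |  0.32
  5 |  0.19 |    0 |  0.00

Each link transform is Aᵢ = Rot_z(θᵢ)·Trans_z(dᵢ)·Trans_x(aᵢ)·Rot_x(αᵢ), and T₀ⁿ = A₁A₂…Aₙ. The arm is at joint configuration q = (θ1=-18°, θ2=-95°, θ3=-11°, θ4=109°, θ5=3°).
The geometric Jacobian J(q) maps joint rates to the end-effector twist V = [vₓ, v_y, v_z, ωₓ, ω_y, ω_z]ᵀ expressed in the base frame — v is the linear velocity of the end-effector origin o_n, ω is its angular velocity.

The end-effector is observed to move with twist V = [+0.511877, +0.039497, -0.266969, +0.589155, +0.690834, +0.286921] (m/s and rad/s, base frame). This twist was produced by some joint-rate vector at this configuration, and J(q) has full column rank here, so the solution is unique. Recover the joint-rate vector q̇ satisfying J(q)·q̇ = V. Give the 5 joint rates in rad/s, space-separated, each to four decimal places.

0.2470 0.7900 -0.3490 0.4300 -0.3800

o_n = [1.0768, -0.0545, 0.7334]
J₁: ẑ×o_n = [0.0545, 1.0768, -0.0000], ω = ẑ
J2: z=[0.3090, 0.9511, 0.0000] o=[0.6753, -0.2194, 0.0000] → [0.6975, -0.2266, -0.3310, 0.3090, 0.9511, 0.0000]
J3: z=[-0.9474, 0.3078, -0.0872] o=[0.6363, -0.2067, 0.4682] → [0.0949, 0.2129, -0.2799, -0.9474, 0.3078, -0.0872]
J4: z=[0.2875, 0.9387, 0.1901] o=[0.5914, -0.2564, 0.7811] → [-0.0831, 0.1060, -0.3977, 0.2875, 0.9387, 0.1901]
J5: z=[0.2875, 0.9387, 0.1901] o=[0.8999, -0.0113, 0.7877] → [-0.0427, 0.0492, -0.1785, 0.2875, 0.9387, 0.1901]
q̇ = J⁺·V = [0.2470, 0.7900, -0.3490, 0.4300, -0.3800]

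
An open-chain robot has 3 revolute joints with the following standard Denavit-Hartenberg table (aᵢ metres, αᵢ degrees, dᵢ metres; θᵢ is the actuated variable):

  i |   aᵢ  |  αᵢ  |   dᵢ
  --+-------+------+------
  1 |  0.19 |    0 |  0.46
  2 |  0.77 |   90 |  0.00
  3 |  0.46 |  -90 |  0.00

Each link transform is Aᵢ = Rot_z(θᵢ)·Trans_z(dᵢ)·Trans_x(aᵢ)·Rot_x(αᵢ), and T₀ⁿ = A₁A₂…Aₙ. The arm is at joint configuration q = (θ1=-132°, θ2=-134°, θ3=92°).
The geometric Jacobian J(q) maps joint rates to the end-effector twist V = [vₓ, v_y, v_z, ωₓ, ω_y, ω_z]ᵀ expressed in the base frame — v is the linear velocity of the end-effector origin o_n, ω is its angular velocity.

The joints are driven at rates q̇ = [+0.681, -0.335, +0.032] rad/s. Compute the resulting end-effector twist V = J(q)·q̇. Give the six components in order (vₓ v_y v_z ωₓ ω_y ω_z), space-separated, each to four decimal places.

o_n = [-0.1797, 0.6109, 0.9197]
J₁: ẑ×o_n = [-0.6109, -0.1797, 0.0000], ω = ẑ
J2: z=[0.0000, 0.0000, 1.0000] o=[-0.1271, -0.1412, 0.4600] → [-0.7521, -0.0526, 0.0000, 0.0000, 0.0000, 1.0000]
J3: z=[0.9976, 0.0698, 0.0000] o=[-0.1808, 0.6269, 0.4600] → [0.0321, -0.4586, -0.0161, 0.9976, 0.0698, 0.0000]
V = J·q̇ = [-0.1630, -0.1195, -0.0005, 0.0319, 0.0022, 0.3460]

-0.1630 -0.1195 -0.0005 0.0319 0.0022 0.3460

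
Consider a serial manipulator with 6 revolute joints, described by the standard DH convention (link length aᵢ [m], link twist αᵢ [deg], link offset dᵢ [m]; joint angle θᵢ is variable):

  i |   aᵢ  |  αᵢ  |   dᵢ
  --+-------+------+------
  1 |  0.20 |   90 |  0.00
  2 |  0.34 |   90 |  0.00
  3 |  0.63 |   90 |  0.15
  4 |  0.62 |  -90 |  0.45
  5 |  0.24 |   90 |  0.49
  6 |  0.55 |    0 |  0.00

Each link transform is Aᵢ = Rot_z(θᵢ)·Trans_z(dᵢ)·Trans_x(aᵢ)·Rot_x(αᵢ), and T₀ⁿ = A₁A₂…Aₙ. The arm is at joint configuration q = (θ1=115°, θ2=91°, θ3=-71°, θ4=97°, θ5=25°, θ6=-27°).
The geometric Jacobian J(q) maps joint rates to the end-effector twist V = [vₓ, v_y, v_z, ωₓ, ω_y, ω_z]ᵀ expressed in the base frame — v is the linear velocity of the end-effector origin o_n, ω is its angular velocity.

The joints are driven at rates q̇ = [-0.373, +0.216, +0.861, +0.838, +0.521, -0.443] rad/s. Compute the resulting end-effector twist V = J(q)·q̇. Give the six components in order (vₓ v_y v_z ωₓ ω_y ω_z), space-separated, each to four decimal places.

1.4862 0.1040 0.5442 0.2278 0.7921 -0.9359

o_n = [-0.9143, 1.3254, 0.3071]
J₁: ẑ×o_n = [-1.3254, -0.9143, 0.0000], ω = ẑ
J2: z=[0.9063, 0.4226, 0.0000] o=[-0.0845, 0.1813, 0.0000] → [0.1298, -0.2783, 1.3877, 0.9063, 0.4226, 0.0000]
J3: z=[-0.4226, 0.9062, 0.0175] o=[-0.0820, 0.1759, 0.3399] → [-0.0498, -0.0284, 0.2685, -0.4226, 0.9062, 0.0175]
J4: z=[-0.3020, -0.1226, -0.9454] o=[-0.6838, 0.0568, 0.5476] → [1.2288, 0.1453, -0.4114, -0.3020, -0.1226, -0.9454]
J5: z=[0.8997, 0.2913, -0.3252] o=[-1.0151, 0.5899, 0.1084] → [0.2971, -0.2116, 0.6324, 0.8997, 0.2913, -0.3252]
J6: z=[-0.4070, 0.2898, -0.8662] o=[-0.6122, 0.9514, 0.0400] → [0.4014, 0.3704, -0.0647, -0.4070, 0.2898, -0.8662]
V = J·q̇ = [1.4862, 0.1040, 0.5442, 0.2278, 0.7921, -0.9359]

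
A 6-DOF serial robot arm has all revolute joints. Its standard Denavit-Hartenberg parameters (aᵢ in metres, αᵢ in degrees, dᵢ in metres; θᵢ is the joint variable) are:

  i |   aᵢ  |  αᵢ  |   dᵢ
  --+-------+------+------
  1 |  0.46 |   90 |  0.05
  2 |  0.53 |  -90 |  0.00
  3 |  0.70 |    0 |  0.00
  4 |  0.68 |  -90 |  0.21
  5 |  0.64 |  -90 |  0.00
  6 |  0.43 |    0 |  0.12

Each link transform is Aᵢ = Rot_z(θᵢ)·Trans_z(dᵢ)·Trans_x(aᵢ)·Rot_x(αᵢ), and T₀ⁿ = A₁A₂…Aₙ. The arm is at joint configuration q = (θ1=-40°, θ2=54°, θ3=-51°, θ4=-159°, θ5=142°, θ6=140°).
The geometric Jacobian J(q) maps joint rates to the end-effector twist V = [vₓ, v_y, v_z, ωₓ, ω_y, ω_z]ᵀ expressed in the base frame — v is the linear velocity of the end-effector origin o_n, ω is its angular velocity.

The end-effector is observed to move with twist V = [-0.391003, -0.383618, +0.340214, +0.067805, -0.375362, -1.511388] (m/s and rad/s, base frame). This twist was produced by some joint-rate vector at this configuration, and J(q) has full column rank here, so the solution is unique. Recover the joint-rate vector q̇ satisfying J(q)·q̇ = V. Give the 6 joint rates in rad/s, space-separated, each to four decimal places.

-0.8320 0.2320 0.0650 -0.2910 0.1990 -0.5210

o_n = [0.5608, -0.6324, 0.7604]
J₁: ẑ×o_n = [0.6324, 0.5608, -0.0000], ω = ẑ
J2: z=[-0.6428, -0.7660, 0.0000] o=[0.3524, -0.2957, 0.0500] → [-0.5442, 0.4566, 0.3761, -0.6428, -0.7660, 0.0000]
J3: z=[-0.6197, 0.5200, 0.5878] o=[0.5910, -0.4959, 0.4788] → [0.2266, 0.1568, 0.1003, -0.6197, 0.5200, 0.5878]
J4: z=[-0.6197, 0.5200, 0.5878] o=[0.4397, -1.0791, 0.8352] → [-0.3015, 0.0248, -0.3398, -0.6197, 0.5200, 0.5878]
J5: z=[-0.7818, -0.4745, -0.4045] o=[0.2629, -0.4869, 0.4822] → [-0.1908, 0.0970, 0.2550, -0.7818, -0.4745, -0.4045]
J6: z=[-0.4462, -0.0275, 0.8945] o=[0.5417, -1.0500, 0.6039] → [-0.3779, 0.0869, -0.1858, -0.4462, -0.0275, 0.8945]
q̇ = J⁺·V = [-0.8320, 0.2320, 0.0650, -0.2910, 0.1990, -0.5210]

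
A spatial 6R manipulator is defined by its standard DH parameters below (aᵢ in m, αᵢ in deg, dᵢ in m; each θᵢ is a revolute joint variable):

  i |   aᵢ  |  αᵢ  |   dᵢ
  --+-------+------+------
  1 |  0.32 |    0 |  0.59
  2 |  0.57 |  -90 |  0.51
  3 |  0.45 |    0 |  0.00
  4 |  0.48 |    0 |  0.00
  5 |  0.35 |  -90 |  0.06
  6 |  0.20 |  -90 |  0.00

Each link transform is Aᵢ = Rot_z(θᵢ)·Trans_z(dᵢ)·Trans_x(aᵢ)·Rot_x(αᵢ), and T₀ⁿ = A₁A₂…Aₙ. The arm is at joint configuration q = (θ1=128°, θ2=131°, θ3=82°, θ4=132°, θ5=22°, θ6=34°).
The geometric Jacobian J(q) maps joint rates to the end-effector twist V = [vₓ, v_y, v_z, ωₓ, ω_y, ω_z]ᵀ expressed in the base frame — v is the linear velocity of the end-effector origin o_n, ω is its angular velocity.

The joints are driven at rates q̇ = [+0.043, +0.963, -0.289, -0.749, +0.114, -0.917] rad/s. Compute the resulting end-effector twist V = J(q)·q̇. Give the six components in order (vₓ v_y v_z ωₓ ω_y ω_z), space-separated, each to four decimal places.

0.1903 0.5129 -0.5765 -0.7620 0.9226 0.4932

o_n = [-0.2376, 0.3148, 1.3504]
J₁: ẑ×o_n = [-0.3148, -0.2376, 0.0000], ω = ẑ
J2: z=[0.0000, 0.0000, 1.0000] o=[-0.1970, 0.2522, 0.5900] → [-0.0626, -0.0406, 0.0000, 0.0000, 0.0000, 1.0000]
J3: z=[0.9816, -0.1908, 0.0000] o=[-0.3058, -0.3074, 1.1000] → [-0.0478, -0.2458, 0.6237, 0.9816, -0.1908, 0.0000]
J4: z=[0.9816, -0.1908, 0.0000] o=[-0.3177, -0.3688, 0.6544] → [-0.1328, -0.6832, 0.6864, 0.9816, -0.1908, 0.0000]
J5: z=[0.9816, -0.1908, 0.0000] o=[-0.2418, 0.0218, 0.9228] → [-0.0816, -0.4198, 0.2884, 0.9816, -0.1908, 0.0000]
J6: z=[-0.1582, -0.8138, 0.5592] o=[-0.1456, 0.2025, 1.2130] → [-0.1747, -0.0298, -0.0927, -0.1582, -0.8138, 0.5592]
V = J·q̇ = [0.1903, 0.5129, -0.5765, -0.7620, 0.9226, 0.4932]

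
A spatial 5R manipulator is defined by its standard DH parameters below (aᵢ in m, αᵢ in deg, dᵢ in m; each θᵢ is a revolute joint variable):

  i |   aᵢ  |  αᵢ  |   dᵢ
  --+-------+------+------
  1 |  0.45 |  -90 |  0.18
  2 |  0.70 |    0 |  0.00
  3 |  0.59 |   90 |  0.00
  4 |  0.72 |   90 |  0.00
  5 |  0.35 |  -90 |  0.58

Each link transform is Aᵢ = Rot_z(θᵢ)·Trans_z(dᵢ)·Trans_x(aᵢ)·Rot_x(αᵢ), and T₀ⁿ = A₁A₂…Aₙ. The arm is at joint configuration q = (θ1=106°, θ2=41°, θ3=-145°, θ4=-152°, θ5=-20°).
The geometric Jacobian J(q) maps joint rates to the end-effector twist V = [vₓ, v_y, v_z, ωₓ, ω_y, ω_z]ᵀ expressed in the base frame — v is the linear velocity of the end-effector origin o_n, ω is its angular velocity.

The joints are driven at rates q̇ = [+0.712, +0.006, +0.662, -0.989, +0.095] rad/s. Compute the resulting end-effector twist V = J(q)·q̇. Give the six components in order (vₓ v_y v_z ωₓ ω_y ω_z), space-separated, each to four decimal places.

-1.8670 -0.9768 -0.1775 -0.9902 0.7256 0.9080

o_n = [-0.3612, 1.1881, -0.8406]
J₁: ẑ×o_n = [-1.1881, -0.3612, 0.0000], ω = ẑ
J2: z=[-0.9613, -0.2756, 0.0000] o=[-0.1240, 0.4326, 0.1800] → [0.2813, -0.9811, -0.7916, -0.9613, -0.2756, 0.0000]
J3: z=[-0.9613, -0.2756, 0.0000] o=[-0.2697, 0.9404, -0.2792] → [0.1547, -0.5396, -0.2633, -0.9613, -0.2756, 0.0000]
J4: z=[0.2674, -0.9327, -0.2419] o=[-0.2303, 0.8032, 0.2932] → [1.1507, 0.3349, -0.0191, 0.2674, -0.9327, -0.2419]
J5: z=[-0.8800, -0.1342, -0.4555] o=[0.0522, 1.0442, -0.3236] → [0.1349, -0.2667, -0.1821, -0.8800, -0.1342, -0.4555]
V = J·q̇ = [-1.8670, -0.9768, -0.1775, -0.9902, 0.7256, 0.9080]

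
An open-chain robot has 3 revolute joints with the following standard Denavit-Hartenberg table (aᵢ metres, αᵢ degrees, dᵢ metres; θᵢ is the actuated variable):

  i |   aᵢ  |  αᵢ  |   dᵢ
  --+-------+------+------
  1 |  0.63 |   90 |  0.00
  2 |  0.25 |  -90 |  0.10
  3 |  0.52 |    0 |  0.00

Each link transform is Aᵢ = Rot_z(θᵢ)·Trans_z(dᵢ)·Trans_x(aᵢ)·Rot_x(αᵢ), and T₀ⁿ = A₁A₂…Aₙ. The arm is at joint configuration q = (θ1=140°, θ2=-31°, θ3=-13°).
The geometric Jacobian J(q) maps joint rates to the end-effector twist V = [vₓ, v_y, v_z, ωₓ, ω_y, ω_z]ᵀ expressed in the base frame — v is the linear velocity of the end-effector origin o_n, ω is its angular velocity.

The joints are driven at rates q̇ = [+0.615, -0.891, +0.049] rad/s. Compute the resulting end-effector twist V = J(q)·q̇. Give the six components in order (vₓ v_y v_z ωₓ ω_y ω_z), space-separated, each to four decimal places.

-0.3614 -0.7557 -0.5809 -0.5921 -0.6663 0.6570

o_n = [-0.8400, 0.9881, -0.3897]
J₁: ẑ×o_n = [-0.9881, -0.8400, 0.0000], ω = ẑ
J2: z=[0.6428, 0.7660, 0.0000] o=[-0.4826, 0.4050, 0.0000] → [-0.2985, 0.2505, 0.6486, 0.6428, 0.7660, 0.0000]
J3: z=[-0.3945, 0.3311, 0.8572] o=[-0.5825, 0.6193, -0.1288] → [-0.4025, -0.3237, -0.0602, -0.3945, 0.3311, 0.8572]
V = J·q̇ = [-0.3614, -0.7557, -0.5809, -0.5921, -0.6663, 0.6570]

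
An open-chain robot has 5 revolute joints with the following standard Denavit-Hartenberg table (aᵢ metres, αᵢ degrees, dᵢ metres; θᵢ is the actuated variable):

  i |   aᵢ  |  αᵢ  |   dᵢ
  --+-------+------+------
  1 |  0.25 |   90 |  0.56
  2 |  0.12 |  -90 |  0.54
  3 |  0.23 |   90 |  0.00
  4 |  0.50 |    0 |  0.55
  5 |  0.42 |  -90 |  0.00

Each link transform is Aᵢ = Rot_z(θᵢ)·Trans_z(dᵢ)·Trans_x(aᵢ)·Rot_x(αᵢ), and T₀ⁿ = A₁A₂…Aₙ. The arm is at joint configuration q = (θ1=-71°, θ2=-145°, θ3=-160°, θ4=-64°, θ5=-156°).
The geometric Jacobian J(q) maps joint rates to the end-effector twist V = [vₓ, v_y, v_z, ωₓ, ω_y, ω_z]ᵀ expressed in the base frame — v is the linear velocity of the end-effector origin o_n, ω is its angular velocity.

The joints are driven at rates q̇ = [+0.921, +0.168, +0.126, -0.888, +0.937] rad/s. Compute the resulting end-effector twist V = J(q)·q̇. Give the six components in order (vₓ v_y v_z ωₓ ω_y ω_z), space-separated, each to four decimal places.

o_n = [0.0349, -0.3063, 0.8147]
J₁: ẑ×o_n = [0.3063, 0.0349, -0.0000], ω = ẑ
J2: z=[-0.9455, -0.3256, 0.0000] o=[0.0814, -0.2364, 0.5600] → [-0.0829, 0.2409, 0.0510, -0.9455, -0.3256, 0.0000]
J3: z=[0.1867, -0.5423, -0.8192] o=[-0.4612, -0.3192, 0.4912] → [-0.1649, -0.4668, 0.2714, 0.1867, -0.5423, -0.8192]
J4: z=[0.9797, 0.0410, 0.1962] o=[-0.4779, -0.5123, 0.6151] → [-0.0322, -0.0950, 0.1807, 0.9797, 0.0410, 0.1962]
J5: z=[0.9797, 0.0410, 0.1962] o=[-0.0390, -0.4299, 1.2093] → [-0.0404, 0.4010, 0.1180, 0.9797, 0.0410, 0.1962]
V = J·q̇ = [0.2381, 0.4739, -0.0071, -0.0873, -0.1210, 0.8274]

0.2381 0.4739 -0.0071 -0.0873 -0.1210 0.8274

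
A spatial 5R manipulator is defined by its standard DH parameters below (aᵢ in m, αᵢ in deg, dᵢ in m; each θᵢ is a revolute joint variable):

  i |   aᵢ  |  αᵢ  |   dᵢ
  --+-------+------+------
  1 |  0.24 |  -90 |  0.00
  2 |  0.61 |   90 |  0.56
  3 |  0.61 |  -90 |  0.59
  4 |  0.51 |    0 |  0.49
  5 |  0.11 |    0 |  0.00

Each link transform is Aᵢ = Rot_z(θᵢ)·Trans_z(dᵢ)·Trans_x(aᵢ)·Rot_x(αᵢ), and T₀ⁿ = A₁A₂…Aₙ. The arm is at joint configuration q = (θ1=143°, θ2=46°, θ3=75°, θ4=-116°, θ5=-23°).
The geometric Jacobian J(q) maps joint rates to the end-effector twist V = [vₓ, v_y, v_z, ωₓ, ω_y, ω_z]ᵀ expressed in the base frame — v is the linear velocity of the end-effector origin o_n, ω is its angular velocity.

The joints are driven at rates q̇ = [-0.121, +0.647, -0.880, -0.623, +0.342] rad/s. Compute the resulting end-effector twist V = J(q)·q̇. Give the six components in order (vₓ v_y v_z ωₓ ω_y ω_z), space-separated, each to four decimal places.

-0.4288 0.4392 -0.9401 0.0094 -0.7261 -0.9275

o_n = [-1.5445, -0.0631, 0.6236]
J₁: ẑ×o_n = [0.0631, -1.5445, 0.0000], ω = ẑ
J2: z=[-0.6018, -0.7986, 0.0000] o=[-0.1917, 0.1444, 0.0000] → [-0.4980, 0.3753, -0.9556, -0.6018, -0.7986, 0.0000]
J3: z=[-0.5745, 0.4329, 0.6947] o=[-0.8671, -0.0478, -0.4388] → [0.4705, 0.1397, 0.3020, -0.5745, 0.4329, 0.6947]
J4: z=[0.3801, -0.6105, 0.6948] o=[-1.6482, -0.1969, -0.1425] → [-0.5607, -0.2191, 0.1142, 0.3801, -0.6105, 0.6948]
J5: z=[0.3801, -0.6105, 0.6948] o=[-1.5633, -0.1494, 0.5580] → [-0.1000, -0.0119, 0.0442, 0.3801, -0.6105, 0.6948]
V = J·q̇ = [-0.4288, 0.4392, -0.9401, 0.0094, -0.7261, -0.9275]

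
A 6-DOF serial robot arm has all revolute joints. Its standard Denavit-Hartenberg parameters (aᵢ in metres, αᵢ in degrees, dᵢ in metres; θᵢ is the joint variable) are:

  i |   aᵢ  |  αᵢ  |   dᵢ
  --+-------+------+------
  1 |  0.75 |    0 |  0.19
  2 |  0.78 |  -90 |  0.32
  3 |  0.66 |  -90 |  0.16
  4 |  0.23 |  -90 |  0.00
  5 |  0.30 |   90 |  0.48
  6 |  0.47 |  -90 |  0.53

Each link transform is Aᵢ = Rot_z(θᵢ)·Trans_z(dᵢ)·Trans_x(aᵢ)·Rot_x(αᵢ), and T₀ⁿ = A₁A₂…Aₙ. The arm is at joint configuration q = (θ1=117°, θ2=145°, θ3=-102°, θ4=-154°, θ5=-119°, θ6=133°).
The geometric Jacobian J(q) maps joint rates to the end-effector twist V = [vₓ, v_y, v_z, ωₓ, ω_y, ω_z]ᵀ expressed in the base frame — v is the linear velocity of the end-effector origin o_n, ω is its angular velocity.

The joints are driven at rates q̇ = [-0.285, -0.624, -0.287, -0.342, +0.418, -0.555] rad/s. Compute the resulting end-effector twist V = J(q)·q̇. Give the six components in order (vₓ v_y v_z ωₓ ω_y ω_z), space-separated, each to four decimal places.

0.1145 -0.6416 -0.0322 0.3012 -0.0234 -1.1717

o_n = [0.4183, 0.3021, 1.6482]
J₁: ẑ×o_n = [-0.3021, 0.4183, 0.0000], ω = ẑ
J2: z=[0.0000, 0.0000, 1.0000] o=[-0.3405, 0.6683, 0.1900] → [0.3662, 0.7588, -0.0000, 0.0000, 0.0000, 1.0000]
J3: z=[0.9903, -0.1392, 0.0000] o=[-0.4490, -0.1042, 0.5100] → [-0.1584, -1.1271, 0.5230, 0.9903, -0.1392, 0.0000]
J4: z=[-0.1361, -0.9686, 0.2079] o=[-0.2715, 0.0095, 1.1556] → [-0.5380, 0.2105, 0.6283, -0.1361, -0.9686, 0.2079]
J5: z=[0.9027, -0.0348, 0.4288] o=[-0.1776, -0.0471, 0.9534] → [-0.1739, -0.3717, 0.3360, 0.9027, -0.0348, 0.4288]
J6: z=[-0.2909, 0.6848, 0.6681] o=[0.1606, -0.2822, 1.3416] → [-0.1804, 0.2614, -0.3465, -0.2909, 0.6848, 0.6681]
V = J·q̇ = [0.1145, -0.6416, -0.0322, 0.3012, -0.0234, -1.1717]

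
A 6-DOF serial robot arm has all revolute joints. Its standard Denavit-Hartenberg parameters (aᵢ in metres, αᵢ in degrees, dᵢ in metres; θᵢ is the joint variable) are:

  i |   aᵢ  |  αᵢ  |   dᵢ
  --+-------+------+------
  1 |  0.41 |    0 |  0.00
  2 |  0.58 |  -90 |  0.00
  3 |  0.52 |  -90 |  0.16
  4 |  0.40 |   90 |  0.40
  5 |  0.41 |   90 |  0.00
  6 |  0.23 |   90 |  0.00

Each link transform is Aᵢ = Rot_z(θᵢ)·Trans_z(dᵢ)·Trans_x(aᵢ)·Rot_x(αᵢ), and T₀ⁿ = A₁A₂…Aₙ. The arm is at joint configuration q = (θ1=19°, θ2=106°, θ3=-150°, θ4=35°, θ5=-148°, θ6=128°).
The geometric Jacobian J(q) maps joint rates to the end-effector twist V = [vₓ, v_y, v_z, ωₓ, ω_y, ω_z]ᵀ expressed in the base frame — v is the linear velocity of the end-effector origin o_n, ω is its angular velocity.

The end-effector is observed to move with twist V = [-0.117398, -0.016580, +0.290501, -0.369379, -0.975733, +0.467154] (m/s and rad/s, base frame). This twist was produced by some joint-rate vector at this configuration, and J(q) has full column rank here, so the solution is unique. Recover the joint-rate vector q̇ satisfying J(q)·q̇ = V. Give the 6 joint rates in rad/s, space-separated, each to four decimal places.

-0.5700 0.9670 0.7730 0.3980 0.3850 -0.7440

o_n = [0.1895, 0.0511, 0.6058]
J₁: ẑ×o_n = [-0.0511, 0.1895, 0.0000], ω = ẑ
J2: z=[0.0000, 0.0000, 1.0000] o=[0.3877, 0.1335, 0.0000] → [0.0823, -0.1982, 0.0000, 0.0000, 0.0000, 1.0000]
J3: z=[-0.8192, -0.5736, 0.0000] o=[0.0550, 0.6086, 0.0000] → [-0.3475, 0.4963, 0.5338, -0.8192, -0.5736, 0.0000]
J4: z=[-0.2868, 0.4096, 0.8660] o=[0.1822, 0.1479, 0.2600] → [0.2255, 0.1054, 0.0248, -0.2868, 0.4096, 0.8660]
J5: z=[-0.3861, -0.8767, 0.2868] o=[0.4182, 0.2109, 0.7702] → [0.1900, -0.1291, -0.1389, -0.3861, -0.8767, 0.2868]
J6: z=[-0.7078, 0.4809, 0.5174] o=[0.1757, 0.2096, 0.4397] → [0.1619, 0.1247, 0.1055, -0.7078, 0.4809, 0.5174]
q̇ = J⁺·V = [-0.5700, 0.9670, 0.7730, 0.3980, 0.3850, -0.7440]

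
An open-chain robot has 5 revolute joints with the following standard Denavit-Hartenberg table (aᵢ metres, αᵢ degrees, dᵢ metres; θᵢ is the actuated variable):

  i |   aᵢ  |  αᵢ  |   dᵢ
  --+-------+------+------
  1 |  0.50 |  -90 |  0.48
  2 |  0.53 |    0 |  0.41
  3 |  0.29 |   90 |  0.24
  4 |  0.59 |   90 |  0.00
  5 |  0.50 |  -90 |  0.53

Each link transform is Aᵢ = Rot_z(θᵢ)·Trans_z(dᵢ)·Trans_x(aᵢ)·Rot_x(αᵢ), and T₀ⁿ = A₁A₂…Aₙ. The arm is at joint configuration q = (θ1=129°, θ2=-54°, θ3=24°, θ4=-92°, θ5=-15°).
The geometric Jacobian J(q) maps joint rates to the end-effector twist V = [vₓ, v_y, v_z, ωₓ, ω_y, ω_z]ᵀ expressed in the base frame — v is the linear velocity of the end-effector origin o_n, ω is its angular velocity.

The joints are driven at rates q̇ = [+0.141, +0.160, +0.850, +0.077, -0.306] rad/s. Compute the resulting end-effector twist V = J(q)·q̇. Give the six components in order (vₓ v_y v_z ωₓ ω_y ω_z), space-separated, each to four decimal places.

o_n = [-0.0866, 0.7486, 0.6581]
J₁: ẑ×o_n = [-0.7486, -0.0866, 0.0000], ω = ẑ
J2: z=[-0.7771, -0.6293, 0.0000] o=[-0.3147, 0.3886, 0.4800] → [-0.1121, 0.1384, -0.1362, -0.7771, -0.6293, 0.0000]
J3: z=[-0.7771, -0.6293, 0.0000] o=[-0.8293, 0.3727, 0.9088] → [0.1577, -0.1948, 0.1753, -0.7771, -0.6293, 0.0000]
J4: z=[0.3147, -0.3886, 0.8660] o=[-1.1739, 0.4168, 1.0538] → [-0.1336, 1.0661, 0.5269, 0.3147, -0.3886, 0.8660]
J5: z=[0.5176, -0.6946, -0.4997] o=[-0.7044, 0.7740, 1.0435] → [0.2549, -0.1093, 0.4160, 0.5176, -0.6946, -0.4997]
V = J·q̇ = [-0.0777, -0.0401, 0.0405, -0.9191, -0.4530, 0.3606]

-0.0777 -0.0401 0.0405 -0.9191 -0.4530 0.3606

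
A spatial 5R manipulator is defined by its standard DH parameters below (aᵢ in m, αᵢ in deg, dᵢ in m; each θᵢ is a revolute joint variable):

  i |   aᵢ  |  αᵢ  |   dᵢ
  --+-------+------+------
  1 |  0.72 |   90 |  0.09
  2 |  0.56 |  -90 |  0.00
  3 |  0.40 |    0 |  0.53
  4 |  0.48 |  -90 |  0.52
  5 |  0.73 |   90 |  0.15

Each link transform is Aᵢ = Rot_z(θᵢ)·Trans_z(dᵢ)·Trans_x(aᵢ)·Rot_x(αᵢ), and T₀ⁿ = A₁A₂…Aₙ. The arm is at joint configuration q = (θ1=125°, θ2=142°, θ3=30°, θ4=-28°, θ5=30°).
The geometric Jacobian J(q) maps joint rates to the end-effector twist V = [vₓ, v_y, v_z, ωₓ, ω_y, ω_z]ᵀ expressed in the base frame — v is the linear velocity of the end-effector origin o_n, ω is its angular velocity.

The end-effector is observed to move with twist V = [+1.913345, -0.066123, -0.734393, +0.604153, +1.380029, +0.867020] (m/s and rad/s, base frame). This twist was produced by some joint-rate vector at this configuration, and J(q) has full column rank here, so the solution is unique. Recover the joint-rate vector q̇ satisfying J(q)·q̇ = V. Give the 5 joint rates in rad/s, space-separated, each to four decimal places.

o_n = [0.4202, -1.2778, 0.7894]
J₁: ẑ×o_n = [1.2778, 0.4202, -0.0000], ω = ẑ
J2: z=[0.8192, 0.5736, 0.0000] o=[-0.4130, 0.5898, 0.0900] → [0.4011, -0.5729, -2.0078, 0.8192, 0.5736, 0.0000]
J3: z=[0.3531, -0.5043, -0.7880] o=[-0.1599, 0.2283, 0.4348] → [-1.3657, -0.5823, -0.2393, 0.3531, -0.5043, -0.7880]
J4: z=[0.3531, -0.5043, -0.7880] o=[0.0200, -0.3773, 0.2304] → [-0.9915, -0.5127, -0.1162, 0.3531, -0.5043, -0.7880]
J5: z=[-0.8344, -0.5507, -0.0215] o=[0.4068, -0.9588, 0.1160] → [-0.3777, 0.5616, 0.2736, -0.8344, -0.5507, -0.0215]
q̇ = J⁺·V = [-0.1880, 0.3760, -0.9510, -0.3630, -0.9110]

-0.1880 0.3760 -0.9510 -0.3630 -0.9110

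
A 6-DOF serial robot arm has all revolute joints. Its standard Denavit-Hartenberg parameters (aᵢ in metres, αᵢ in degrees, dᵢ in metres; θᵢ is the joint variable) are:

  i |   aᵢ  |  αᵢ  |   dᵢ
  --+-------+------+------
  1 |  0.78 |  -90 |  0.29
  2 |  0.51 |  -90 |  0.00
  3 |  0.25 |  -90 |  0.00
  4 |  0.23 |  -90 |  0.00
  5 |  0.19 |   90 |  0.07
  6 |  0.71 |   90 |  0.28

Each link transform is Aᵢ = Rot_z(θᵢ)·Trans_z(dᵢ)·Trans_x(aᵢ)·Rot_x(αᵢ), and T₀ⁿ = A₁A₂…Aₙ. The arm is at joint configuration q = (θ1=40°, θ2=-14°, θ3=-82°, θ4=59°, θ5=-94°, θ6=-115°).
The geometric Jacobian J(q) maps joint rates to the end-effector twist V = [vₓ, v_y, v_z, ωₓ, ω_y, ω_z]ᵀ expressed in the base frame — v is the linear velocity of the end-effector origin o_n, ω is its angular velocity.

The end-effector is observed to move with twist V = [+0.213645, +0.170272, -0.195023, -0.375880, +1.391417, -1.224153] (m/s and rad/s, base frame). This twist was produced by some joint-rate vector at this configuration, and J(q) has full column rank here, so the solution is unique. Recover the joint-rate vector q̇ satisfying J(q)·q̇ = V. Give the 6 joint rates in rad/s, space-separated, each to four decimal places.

o_n = [0.5473, 1.4136, 0.0854]
J₁: ẑ×o_n = [-1.4136, 0.5473, 0.0000], ω = ẑ
J2: z=[-0.6428, 0.7660, 0.0000] o=[0.5975, 0.5014, 0.2900] → [-0.1567, -0.1315, -0.5479, -0.6428, 0.7660, 0.0000]
J3: z=[0.1853, 0.1555, -0.9703] o=[0.9766, 0.8195, 0.4134] → [0.5255, 0.4773, 0.1769, 0.1853, 0.1555, -0.9703]
J4: z=[0.8255, 0.5110, 0.2396] o=[0.8433, 1.0308, 0.4218] → [-0.2636, 0.2068, 0.4673, 0.8255, 0.5110, 0.2396]
J5: z=[0.3615, -0.8047, 0.4709] o=[0.7436, 1.1003, 0.6171] → [0.2803, 0.0997, -0.0447, 0.3615, -0.8047, 0.4709]
J6: z=[0.3748, -0.3370, -0.8637] o=[0.9312, 1.1368, 0.6842] → [0.4409, 0.5559, -0.0256, 0.3748, -0.3370, -0.8637]
q̇ = J⁺·V = [-0.1810, 0.8070, 0.4850, 0.2840, -0.8120, 0.2990]

-0.1810 0.8070 0.4850 0.2840 -0.8120 0.2990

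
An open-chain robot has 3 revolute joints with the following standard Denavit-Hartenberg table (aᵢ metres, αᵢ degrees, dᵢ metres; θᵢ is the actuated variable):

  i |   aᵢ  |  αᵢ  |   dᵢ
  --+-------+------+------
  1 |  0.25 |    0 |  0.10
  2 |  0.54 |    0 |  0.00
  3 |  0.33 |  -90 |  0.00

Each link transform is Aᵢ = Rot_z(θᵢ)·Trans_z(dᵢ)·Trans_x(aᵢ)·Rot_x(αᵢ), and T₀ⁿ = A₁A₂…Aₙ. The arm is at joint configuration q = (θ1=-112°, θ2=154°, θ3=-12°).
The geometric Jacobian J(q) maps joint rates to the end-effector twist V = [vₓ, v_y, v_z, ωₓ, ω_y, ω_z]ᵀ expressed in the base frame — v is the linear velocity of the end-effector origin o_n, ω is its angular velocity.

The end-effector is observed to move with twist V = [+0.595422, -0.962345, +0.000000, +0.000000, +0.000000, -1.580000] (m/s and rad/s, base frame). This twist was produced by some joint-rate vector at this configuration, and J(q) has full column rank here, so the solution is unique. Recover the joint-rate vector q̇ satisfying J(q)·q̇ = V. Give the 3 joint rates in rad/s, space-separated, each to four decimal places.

-0.8490 -0.6220 -0.1090

o_n = [0.5934, 0.2945, 0.1000]
J₁: ẑ×o_n = [-0.2945, 0.5934, 0.0000], ω = ẑ
J2: z=[0.0000, 0.0000, 1.0000] o=[-0.0937, -0.2318, 0.1000] → [-0.5263, 0.6871, 0.0000, 0.0000, 0.0000, 1.0000]
J3: z=[0.0000, 0.0000, 1.0000] o=[0.3076, 0.1295, 0.1000] → [-0.1650, 0.2858, 0.0000, 0.0000, 0.0000, 1.0000]
q̇ = J⁺·V = [-0.8490, -0.6220, -0.1090]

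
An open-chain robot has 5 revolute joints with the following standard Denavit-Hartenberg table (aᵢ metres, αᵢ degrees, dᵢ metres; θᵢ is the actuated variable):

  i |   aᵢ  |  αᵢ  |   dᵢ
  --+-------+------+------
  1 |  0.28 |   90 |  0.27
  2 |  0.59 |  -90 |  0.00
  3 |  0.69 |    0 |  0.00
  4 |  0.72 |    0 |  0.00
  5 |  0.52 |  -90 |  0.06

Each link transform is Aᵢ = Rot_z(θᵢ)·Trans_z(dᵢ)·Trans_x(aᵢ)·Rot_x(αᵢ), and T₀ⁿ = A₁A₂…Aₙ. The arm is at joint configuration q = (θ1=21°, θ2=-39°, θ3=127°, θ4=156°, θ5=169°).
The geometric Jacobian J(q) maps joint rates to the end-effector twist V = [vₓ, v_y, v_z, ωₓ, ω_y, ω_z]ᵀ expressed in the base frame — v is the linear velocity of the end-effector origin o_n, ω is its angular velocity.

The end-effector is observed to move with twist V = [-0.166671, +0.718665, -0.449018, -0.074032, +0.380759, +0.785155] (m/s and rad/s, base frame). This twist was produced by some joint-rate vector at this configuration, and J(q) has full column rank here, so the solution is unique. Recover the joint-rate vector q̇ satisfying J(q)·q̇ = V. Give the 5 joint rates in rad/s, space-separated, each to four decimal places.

0.7020 -0.3820 -0.6880 0.9970 -0.2020

o_n = [0.3955, 0.5473, 0.1161]
J₁: ẑ×o_n = [-0.5473, 0.3955, 0.0000], ω = ẑ
J2: z=[0.3584, -0.9336, 0.0000] o=[0.2614, 0.1003, 0.2700] → [0.1436, 0.0551, 0.2853, 0.3584, -0.9336, 0.0000]
J3: z=[0.5875, 0.2255, 0.7771] o=[0.6895, 0.2647, -0.1013] → [-0.1706, -0.3562, 0.2323, 0.5875, 0.2255, 0.7771]
J4: z=[0.5875, 0.2255, 0.7771] o=[0.1907, 0.6635, 0.1600] → [0.0804, 0.1849, -0.1145, 0.5875, 0.2255, 0.7771]
J5: z=[0.5875, 0.2255, 0.7771] o=[0.5596, 0.0536, 0.0581] → [-0.3705, -0.1617, 0.3270, 0.5875, 0.2255, 0.7771]
q̇ = J⁺·V = [0.7020, -0.3820, -0.6880, 0.9970, -0.2020]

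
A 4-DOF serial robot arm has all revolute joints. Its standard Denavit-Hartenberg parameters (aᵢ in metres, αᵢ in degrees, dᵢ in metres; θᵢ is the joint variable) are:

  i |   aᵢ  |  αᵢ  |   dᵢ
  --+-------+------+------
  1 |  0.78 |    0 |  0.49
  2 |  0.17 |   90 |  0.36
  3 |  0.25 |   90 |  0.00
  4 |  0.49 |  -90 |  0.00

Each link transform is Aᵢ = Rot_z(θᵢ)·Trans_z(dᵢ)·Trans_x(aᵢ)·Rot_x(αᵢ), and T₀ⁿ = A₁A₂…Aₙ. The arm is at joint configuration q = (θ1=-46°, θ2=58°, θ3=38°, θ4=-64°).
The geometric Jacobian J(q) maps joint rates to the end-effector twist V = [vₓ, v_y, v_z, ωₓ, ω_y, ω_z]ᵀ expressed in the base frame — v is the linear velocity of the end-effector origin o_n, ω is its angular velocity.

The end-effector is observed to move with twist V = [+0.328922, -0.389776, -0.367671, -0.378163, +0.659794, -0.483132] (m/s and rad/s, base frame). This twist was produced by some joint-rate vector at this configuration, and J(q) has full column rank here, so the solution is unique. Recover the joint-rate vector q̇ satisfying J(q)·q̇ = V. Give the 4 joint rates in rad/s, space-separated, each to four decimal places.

o_n = [0.9748, -0.0188, 1.1362]
J₁: ẑ×o_n = [0.0188, 0.9748, -0.0000], ω = ẑ
J2: z=[0.0000, 0.0000, 1.0000] o=[0.5418, -0.5611, 0.4900] → [-0.5423, 0.4330, 0.0000, 0.0000, 0.0000, 1.0000]
J3: z=[0.2079, -0.9781, 0.0000] o=[0.7081, -0.5257, 0.8500] → [-0.2799, -0.0595, 0.3663, 0.2079, -0.9781, 0.0000]
J4: z=[0.6022, 0.1280, -0.7880] o=[0.9008, -0.4848, 1.0039] → [0.3841, -0.1380, 0.2711, 0.6022, 0.1280, -0.7880]
q̇ = J⁺·V = [-0.2710, -0.5100, -0.7240, -0.3780]

-0.2710 -0.5100 -0.7240 -0.3780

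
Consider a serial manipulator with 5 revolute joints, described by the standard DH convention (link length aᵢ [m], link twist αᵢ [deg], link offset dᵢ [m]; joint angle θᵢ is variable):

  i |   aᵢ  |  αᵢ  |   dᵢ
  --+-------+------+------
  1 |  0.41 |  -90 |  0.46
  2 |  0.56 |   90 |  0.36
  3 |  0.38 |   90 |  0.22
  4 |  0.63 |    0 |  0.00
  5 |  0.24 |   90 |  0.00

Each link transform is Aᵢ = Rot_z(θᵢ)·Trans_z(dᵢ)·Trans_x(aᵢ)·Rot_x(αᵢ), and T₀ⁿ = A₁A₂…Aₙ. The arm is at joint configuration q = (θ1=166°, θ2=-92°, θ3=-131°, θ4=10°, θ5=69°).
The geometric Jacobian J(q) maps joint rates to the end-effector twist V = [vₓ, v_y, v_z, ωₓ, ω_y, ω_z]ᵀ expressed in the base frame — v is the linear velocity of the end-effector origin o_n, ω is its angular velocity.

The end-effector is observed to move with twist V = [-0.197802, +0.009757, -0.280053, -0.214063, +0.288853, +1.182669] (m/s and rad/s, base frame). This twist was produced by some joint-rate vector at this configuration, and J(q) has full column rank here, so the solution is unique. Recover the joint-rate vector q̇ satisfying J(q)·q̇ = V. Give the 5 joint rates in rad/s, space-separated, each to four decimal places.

0.9940 -0.0730 -0.2840 0.4230 -0.6600

o_n = [0.2497, 0.3805, 0.3140]
J₁: ẑ×o_n = [-0.3805, 0.2497, 0.0000], ω = ẑ
J2: z=[-0.2419, -0.9703, 0.0000] o=[-0.3978, 0.0992, 0.4600] → [0.1417, -0.0353, 0.5602, -0.2419, -0.9703, 0.0000]
J3: z=[0.9697, -0.2418, -0.0349] o=[-0.4659, -0.2548, 1.0197] → [0.1928, 0.6593, 0.7891, 0.9697, -0.2418, -0.0349]
J4: z=[-0.1843, -0.6302, -0.7542] o=[-0.1917, -0.0277, 0.7628] → [0.5907, -0.4156, 0.2029, -0.1843, -0.6302, -0.7542]
J5: z=[-0.1843, -0.6302, -0.7542] o=[0.0139, 0.4037, 0.3522] → [0.0066, -0.1849, 0.1529, -0.1843, -0.6302, -0.7542]
q̇ = J⁺·V = [0.9940, -0.0730, -0.2840, 0.4230, -0.6600]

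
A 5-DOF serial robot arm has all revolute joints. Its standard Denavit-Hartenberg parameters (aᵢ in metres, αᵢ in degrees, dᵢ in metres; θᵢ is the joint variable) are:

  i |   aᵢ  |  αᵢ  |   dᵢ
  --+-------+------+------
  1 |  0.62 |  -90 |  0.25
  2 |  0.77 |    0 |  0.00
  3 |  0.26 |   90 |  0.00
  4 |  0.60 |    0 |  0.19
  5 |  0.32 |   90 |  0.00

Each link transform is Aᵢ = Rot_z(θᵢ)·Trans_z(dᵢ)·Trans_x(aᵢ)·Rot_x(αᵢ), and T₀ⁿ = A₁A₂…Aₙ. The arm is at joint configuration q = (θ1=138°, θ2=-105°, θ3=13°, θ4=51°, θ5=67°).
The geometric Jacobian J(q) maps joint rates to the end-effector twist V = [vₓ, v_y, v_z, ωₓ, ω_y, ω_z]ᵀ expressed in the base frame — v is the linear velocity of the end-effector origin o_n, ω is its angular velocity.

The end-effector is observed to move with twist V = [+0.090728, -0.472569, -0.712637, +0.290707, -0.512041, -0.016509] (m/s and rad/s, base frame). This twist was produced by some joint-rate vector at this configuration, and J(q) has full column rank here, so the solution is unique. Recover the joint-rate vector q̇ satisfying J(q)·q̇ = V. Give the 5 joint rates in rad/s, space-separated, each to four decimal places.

o_n = [-0.6600, -0.4134, 1.4742]
J₁: ẑ×o_n = [0.4134, -0.6600, 0.0000], ω = ẑ
J2: z=[-0.6691, -0.7431, 0.0000] o=[-0.4607, 0.4149, 0.2500] → [-0.9098, 0.8191, 0.4062, -0.6691, -0.7431, 0.0000]
J3: z=[-0.6691, -0.7431, 0.0000] o=[-0.3126, 0.2815, 0.9938] → [-0.3570, 0.3215, 0.2069, -0.6691, -0.7431, 0.0000]
J4: z=[0.7427, -0.6687, -0.0349] o=[-0.3059, 0.2754, 1.2536] → [-0.1716, -0.1515, -0.7484, 0.7427, -0.6687, -0.0349]
J5: z=[0.7427, -0.6687, -0.0349] o=[-0.4670, -0.2070, 1.6243] → [0.0932, 0.1182, -0.2824, 0.7427, -0.6687, -0.0349]
q̇ = J⁺·V = [0.0030, -0.6620, 0.8480, 0.9900, -0.4310]

0.0030 -0.6620 0.8480 0.9900 -0.4310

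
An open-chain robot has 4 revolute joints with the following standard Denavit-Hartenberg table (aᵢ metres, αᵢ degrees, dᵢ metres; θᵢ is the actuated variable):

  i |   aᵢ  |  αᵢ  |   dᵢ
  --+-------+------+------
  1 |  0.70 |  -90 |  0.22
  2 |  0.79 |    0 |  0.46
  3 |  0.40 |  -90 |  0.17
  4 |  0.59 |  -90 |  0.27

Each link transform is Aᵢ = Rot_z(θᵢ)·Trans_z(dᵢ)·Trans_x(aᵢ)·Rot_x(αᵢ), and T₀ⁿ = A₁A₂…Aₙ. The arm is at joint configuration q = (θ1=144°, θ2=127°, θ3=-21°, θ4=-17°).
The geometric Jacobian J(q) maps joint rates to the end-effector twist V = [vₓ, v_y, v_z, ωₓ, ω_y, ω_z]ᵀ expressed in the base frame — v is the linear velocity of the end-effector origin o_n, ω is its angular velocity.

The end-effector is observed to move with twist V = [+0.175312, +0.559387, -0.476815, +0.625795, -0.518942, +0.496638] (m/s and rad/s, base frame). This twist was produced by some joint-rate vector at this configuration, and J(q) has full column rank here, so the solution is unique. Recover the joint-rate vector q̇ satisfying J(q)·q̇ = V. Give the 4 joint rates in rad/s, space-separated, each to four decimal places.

0.2640 -0.7660 0.8180 0.8440

o_n = [-0.2284, -0.8260, -1.2634]
J₁: ẑ×o_n = [0.8260, -0.2284, 0.0000], ω = ẑ
J2: z=[-0.5878, -0.8090, 0.0000] o=[-0.5663, 0.4114, 0.2200] → [1.2001, -0.8719, 1.0007, -0.5878, -0.8090, 0.0000]
J3: z=[-0.5878, -0.8090, 0.0000] o=[-0.4521, -0.2402, -0.4109] → [0.6896, -0.5011, 0.5253, -0.5878, -0.8090, 0.0000]
J4: z=[0.7777, -0.5650, 0.2756] o=[-0.4628, -0.4425, -0.7954] → [0.3701, 0.4285, -0.1658, 0.7777, -0.5650, 0.2756]
q̇ = J⁺·V = [0.2640, -0.7660, 0.8180, 0.8440]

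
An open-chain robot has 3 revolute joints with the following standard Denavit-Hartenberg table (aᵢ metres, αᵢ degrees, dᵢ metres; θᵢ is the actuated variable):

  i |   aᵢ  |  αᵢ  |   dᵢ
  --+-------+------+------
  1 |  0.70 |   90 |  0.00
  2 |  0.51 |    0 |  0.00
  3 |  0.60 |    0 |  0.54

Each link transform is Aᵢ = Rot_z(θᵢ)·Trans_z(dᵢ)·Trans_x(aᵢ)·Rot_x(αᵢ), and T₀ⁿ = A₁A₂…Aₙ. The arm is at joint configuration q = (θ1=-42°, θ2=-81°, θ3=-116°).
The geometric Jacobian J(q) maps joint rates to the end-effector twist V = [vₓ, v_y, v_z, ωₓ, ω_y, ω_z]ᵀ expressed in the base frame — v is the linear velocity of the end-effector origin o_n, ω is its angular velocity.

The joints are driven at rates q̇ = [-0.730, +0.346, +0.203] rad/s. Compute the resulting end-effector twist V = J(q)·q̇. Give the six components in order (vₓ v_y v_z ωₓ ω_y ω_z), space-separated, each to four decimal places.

-0.3356 0.0998 -0.2874 -0.3674 -0.4080 -0.7300

o_n = [-0.2082, -0.5391, -0.3283]
J₁: ẑ×o_n = [0.5391, -0.2082, 0.0000], ω = ẑ
J2: z=[-0.6691, -0.7431, 0.0000] o=[0.5202, -0.4684, 0.0000] → [0.2440, -0.2197, -0.4940, -0.6691, -0.7431, 0.0000]
J3: z=[-0.6691, -0.7431, 0.0000] o=[0.5795, -0.5218, -0.5037] → [-0.1304, 0.1174, -0.5738, -0.6691, -0.7431, 0.0000]
V = J·q̇ = [-0.3356, 0.0998, -0.2874, -0.3674, -0.4080, -0.7300]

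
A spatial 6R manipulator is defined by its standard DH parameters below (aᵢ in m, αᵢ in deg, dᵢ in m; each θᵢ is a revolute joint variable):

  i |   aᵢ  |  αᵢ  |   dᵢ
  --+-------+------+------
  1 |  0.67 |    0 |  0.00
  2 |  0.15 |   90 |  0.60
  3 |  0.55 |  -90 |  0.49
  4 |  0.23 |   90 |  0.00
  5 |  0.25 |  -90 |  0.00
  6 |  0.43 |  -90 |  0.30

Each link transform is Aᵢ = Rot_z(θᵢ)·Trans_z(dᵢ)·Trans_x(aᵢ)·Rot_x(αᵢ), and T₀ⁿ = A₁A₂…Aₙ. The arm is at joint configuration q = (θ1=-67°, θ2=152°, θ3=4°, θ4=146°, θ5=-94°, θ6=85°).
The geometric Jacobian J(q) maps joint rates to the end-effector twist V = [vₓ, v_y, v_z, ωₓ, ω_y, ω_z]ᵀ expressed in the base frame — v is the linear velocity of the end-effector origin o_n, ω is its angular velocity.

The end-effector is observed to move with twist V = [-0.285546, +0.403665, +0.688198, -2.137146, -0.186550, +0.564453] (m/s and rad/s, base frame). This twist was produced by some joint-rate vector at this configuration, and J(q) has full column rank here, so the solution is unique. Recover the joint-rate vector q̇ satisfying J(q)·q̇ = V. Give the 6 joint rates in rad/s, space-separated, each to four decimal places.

o_n = [0.8253, -0.6058, 0.2853]
J₁: ẑ×o_n = [0.6058, 0.8253, -0.0000], ω = ẑ
J2: z=[0.0000, 0.0000, 1.0000] o=[0.2618, -0.6167, 0.0000] → [-0.0110, 0.5635, 0.0000, 0.0000, 0.0000, 1.0000]
J3: z=[0.9962, -0.0872, 0.0000] o=[0.2749, -0.4673, 0.6000] → [0.0274, 0.3135, -0.0900, 0.9962, -0.0872, 0.0000]
J4: z=[-0.0061, -0.0695, 0.9976] o=[0.8108, 0.0366, 0.6384] → [0.6653, 0.0123, 0.0049, -0.0061, -0.0695, 0.9976]
J5: z=[-0.7773, 0.6280, 0.0390] o=[0.6661, -0.1417, 0.6251] → [-0.1953, -0.2579, 0.2607, -0.7773, 0.6280, 0.0390]
J6: z=[-0.6272, -0.7684, -0.1273] o=[0.6786, -0.1109, 0.3773] → [0.0077, -0.0764, 0.4231, -0.6272, -0.7684, -0.1273]
q̇ = J⁺·V = [0.6460, 0.7860, -0.9760, -0.7700, 0.7010, 0.9960]

0.6460 0.7860 -0.9760 -0.7700 0.7010 0.9960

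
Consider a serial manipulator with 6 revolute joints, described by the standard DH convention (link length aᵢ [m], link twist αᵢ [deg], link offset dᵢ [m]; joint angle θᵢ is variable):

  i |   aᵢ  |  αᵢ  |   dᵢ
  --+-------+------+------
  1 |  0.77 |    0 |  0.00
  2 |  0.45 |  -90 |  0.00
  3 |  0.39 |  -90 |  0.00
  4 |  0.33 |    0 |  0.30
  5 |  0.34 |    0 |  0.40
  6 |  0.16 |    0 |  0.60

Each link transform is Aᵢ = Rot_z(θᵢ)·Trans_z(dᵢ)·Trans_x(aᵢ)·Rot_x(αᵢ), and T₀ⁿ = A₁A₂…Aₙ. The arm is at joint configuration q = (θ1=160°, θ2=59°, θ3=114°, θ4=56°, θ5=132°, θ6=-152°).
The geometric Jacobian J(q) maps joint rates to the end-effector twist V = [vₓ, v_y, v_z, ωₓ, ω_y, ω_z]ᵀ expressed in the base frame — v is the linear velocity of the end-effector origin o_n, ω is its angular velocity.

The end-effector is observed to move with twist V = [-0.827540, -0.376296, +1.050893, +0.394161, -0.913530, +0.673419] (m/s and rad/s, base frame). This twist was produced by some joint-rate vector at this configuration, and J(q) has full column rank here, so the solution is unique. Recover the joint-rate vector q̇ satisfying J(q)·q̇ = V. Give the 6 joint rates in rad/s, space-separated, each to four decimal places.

0.8230 -0.0300 0.9580 -0.8420 0.7090 -0.1610

o_n = [-0.2358, 1.0705, 0.1932]
J₁: ẑ×o_n = [-1.0705, -0.2358, 0.0000], ω = ẑ
J2: z=[0.0000, 0.0000, 1.0000] o=[-0.7236, 0.2634, 0.0000] → [-0.8071, 0.4877, 0.0000, 0.0000, 0.0000, 1.0000]
J3: z=[0.6293, -0.7771, 0.0000] o=[-1.0733, -0.0198, 0.0000] → [-0.1502, -0.1216, 1.3370, 0.6293, -0.7771, 0.0000]
J4: z=[0.7100, 0.5749, 0.4067] o=[-0.9500, 0.0800, -0.3563] → [-0.0870, -0.0996, 0.2926, 0.7100, 0.5749, 0.4067]
J5: z=[0.7100, 0.5749, 0.4067] o=[-0.8509, 0.5123, -0.4028] → [0.1157, -0.1730, 0.0427, 0.7100, 0.5749, 0.4067]
J6: z=[0.7100, 0.5749, 0.4067] o=[-0.6435, 0.6193, 0.0674] → [-0.1112, 0.0765, 0.0859, 0.7100, 0.5749, 0.4067]
q̇ = J⁺·V = [0.8230, -0.0300, 0.9580, -0.8420, 0.7090, -0.1610]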